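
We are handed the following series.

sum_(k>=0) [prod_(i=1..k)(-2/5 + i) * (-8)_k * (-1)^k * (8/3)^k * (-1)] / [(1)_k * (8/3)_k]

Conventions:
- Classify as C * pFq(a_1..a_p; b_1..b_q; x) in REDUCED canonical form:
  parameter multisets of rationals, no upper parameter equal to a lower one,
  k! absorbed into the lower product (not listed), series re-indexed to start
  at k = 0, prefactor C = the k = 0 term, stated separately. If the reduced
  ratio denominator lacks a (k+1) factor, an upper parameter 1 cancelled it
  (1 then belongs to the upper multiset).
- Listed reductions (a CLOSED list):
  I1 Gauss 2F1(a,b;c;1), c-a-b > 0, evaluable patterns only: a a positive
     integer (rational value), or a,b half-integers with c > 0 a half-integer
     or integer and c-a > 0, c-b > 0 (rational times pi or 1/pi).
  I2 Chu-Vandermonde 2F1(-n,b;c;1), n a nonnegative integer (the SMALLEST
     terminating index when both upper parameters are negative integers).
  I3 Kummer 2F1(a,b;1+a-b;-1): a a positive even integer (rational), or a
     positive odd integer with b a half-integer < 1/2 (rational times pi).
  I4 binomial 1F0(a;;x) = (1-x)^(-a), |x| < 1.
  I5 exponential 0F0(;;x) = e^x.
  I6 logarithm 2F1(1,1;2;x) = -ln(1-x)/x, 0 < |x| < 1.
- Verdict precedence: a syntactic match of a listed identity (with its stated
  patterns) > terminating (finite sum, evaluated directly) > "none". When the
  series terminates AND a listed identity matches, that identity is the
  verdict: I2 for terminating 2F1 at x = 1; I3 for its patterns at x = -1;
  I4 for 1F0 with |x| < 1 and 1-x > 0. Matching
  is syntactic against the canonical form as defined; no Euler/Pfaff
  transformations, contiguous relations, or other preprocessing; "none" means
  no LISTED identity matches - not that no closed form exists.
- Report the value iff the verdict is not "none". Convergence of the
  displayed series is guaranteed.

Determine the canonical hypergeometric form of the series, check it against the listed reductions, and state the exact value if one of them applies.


The series (x = -8/3) is 2F1: upper {-8, 3/5}, lower {8/3}, prefactor -1. Verdict: terminating - upper -8 stops the sum at k = 8; the 9 terms are added exactly. Its exact value is -667290657209/962890625.

Structural cue: t_0 being -1, the running product (C = -1) telescopes to a rising factorial.
Consecutive-term ratio: r(k) = (-8/3) * (k-8) (k+3/5) / [(k+8/3) (k+1)] - poly over poly, x = (-8/3) from leading terms; C = -1 at k = 0.


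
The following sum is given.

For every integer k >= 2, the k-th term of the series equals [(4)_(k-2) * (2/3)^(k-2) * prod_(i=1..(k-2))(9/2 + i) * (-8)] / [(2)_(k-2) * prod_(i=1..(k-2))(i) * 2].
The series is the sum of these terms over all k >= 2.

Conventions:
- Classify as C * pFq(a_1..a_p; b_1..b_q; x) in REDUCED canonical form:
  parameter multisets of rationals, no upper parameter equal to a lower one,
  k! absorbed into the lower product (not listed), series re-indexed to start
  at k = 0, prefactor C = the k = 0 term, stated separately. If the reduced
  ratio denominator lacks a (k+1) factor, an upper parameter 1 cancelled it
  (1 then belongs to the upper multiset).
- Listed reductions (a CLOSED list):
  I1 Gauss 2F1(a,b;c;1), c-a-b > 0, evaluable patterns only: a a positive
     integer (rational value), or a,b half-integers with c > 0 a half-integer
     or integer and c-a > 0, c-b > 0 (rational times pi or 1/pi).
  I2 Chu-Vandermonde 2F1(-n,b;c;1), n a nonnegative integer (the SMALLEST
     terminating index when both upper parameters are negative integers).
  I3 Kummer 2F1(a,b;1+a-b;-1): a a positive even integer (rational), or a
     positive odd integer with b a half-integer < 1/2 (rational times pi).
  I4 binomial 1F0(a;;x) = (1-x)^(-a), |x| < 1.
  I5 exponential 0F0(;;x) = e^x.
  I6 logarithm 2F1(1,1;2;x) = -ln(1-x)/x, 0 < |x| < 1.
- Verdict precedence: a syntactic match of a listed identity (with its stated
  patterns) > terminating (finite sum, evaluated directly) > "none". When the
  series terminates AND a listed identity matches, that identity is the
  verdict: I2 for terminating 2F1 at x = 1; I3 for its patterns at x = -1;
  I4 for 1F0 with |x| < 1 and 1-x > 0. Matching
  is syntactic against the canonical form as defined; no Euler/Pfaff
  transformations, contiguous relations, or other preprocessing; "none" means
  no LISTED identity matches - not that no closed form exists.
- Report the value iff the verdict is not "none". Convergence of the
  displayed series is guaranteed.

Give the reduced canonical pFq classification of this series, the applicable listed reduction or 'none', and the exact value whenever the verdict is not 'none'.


At argument 2/3: a 2F1 with upper {4, 11/2}, lower {2}, scaled by C = -4. Verdict: none here - no I1-I6 shape fits x = 2/3 with lower {2}.

First insight: t_0 = -4 here, and the constant factors (C = -4) combine into one prefactor.
Step ratio: r(k) = (2/3) * (k+4) (k+11/2) / [(k+2) (k+1)] - rational in k. x = (2/3); t_0 = -4; negate the roots.


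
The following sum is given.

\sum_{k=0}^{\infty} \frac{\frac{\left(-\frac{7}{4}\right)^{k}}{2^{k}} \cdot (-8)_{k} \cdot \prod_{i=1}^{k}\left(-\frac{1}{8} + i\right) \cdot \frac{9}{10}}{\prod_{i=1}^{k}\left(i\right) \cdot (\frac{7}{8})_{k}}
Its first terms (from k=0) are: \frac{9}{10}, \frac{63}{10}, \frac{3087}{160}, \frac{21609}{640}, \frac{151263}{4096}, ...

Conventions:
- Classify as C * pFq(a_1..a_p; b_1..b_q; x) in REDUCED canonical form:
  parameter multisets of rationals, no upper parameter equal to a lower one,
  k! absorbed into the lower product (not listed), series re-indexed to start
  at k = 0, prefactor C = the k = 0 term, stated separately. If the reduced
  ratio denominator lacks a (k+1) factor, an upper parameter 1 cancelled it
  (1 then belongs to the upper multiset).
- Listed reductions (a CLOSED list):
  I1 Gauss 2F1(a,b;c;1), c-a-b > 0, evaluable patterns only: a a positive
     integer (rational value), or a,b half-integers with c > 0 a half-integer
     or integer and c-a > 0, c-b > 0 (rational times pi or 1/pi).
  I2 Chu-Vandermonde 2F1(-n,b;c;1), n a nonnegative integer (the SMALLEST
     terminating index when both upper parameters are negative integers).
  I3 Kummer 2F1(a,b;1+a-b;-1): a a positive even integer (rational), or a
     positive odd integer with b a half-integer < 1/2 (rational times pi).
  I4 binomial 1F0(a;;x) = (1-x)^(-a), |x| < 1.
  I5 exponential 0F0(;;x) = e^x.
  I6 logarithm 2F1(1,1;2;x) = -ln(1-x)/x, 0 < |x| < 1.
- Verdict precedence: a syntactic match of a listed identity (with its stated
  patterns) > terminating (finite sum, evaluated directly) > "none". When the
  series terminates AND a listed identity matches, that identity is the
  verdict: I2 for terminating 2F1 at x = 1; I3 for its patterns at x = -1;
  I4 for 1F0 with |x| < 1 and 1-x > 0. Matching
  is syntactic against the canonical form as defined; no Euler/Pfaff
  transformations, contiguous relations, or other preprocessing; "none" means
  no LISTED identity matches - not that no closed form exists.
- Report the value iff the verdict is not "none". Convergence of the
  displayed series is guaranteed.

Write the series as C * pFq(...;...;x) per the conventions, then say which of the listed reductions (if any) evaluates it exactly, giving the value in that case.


Key step: x = -\frac{7}{8} and the running product (C = 9/10) telescopes to a rising factorial.
Ratio: r(k) = -\frac{7}{8} * (k-8) / [(k+1)] ; factor over Q: parameters, x = -\frac{7}{8}, and C = \frac{9}{10}.

Reduced: x = -\frac{7}{8}, 1F0, upper = {-8}, lower = {-}, C = \frac{9}{10}. Verdict: this is the binomial series (I4) (the 1F0 binomial series: exponent 8, x = -\frac{7}{8}). Sum: \frac{4613203125}{33554432}.


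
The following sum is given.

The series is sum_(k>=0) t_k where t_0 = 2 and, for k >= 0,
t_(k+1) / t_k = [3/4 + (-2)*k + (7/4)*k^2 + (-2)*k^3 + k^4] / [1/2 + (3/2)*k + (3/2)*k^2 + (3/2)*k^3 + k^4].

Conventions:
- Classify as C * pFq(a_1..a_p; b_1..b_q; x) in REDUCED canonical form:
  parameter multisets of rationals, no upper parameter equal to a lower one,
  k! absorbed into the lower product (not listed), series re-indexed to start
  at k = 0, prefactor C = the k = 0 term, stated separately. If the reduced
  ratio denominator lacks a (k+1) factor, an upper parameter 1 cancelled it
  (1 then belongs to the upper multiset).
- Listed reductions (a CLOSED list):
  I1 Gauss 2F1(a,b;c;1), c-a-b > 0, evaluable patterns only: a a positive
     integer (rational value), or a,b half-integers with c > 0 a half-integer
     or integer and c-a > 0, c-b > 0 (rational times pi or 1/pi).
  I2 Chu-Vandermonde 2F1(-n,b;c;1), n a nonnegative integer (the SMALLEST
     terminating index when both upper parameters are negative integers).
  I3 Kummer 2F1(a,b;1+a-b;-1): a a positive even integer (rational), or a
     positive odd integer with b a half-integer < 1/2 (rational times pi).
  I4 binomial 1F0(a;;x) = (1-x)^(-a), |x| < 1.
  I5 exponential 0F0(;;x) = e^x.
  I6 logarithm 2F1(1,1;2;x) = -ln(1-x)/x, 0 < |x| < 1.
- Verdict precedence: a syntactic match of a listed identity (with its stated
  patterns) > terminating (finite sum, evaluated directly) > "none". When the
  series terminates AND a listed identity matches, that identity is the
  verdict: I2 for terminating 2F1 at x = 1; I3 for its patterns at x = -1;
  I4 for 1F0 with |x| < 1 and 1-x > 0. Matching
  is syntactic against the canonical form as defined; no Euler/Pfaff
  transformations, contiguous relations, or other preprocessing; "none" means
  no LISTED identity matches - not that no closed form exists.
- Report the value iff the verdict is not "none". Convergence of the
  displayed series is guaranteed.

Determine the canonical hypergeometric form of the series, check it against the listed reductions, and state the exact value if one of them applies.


This is 2 * 2F1(-3/2, -1/2; 1/2; 1) in reduced canonical form. Verdict: this is the half-integer Gauss pattern (I1) (x = 1; upper {-3/2, -1/2} half-integers, c = 1/2 in the evaluable pattern). Exact value: (3/2) * pi.

Key step: from the first term 2: cancel k^2 + 1 from the displayed ratio first; then C = 2.
Step ratio: r(k) = 1 * (k-3/2) (k-1/2) / [(k+1/2) (k+1)] - rational; roots negated = parameters, x = 1, C = 2.


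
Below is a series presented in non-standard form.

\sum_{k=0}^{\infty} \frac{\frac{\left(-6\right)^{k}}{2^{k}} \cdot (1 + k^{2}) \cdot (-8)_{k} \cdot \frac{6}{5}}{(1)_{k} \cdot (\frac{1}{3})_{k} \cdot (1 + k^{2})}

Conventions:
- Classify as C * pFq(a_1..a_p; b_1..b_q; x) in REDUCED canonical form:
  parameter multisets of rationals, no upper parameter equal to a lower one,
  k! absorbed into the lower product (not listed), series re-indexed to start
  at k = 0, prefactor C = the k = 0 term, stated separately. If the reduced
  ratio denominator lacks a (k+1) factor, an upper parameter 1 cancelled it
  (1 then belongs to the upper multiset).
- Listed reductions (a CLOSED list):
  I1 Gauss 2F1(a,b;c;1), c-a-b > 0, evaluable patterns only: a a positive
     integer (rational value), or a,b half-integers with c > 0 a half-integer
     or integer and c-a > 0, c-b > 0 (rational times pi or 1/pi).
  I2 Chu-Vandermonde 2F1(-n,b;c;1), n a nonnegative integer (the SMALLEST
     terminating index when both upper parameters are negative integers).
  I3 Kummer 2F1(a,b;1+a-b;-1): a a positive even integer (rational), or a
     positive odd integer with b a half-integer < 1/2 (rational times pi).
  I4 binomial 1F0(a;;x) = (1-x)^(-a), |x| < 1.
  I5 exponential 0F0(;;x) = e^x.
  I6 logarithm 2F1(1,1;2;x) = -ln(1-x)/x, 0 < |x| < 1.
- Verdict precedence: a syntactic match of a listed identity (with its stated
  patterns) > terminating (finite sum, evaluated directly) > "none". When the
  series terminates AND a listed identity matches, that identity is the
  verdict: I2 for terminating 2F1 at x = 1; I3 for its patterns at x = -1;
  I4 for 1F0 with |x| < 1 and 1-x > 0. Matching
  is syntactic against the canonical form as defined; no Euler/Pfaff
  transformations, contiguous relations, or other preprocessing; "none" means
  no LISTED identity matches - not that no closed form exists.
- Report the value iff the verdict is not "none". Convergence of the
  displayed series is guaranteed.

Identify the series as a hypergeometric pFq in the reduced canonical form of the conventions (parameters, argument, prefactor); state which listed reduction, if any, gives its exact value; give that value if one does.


With C = \frac{6}{5}: the canonical form is 1F1(-8; \frac{1}{3}; -3). Verdict: terminating - no listed pattern fits, but -8 in the upper list cuts the series at k = 8; direct evaluation. Exact value: \frac{360676478523}{60860800}.

Key observation: t_0 being \frac{6}{5}, the two k-th powers (C = 6/5) combine into one argument.
Step ratio: r(k) = -3 * (k-8) / [(k+\frac{1}{3}) (k+1)] - poly over poly, x = -3 from leading terms; C = \frac{6}{5} at k = 0.


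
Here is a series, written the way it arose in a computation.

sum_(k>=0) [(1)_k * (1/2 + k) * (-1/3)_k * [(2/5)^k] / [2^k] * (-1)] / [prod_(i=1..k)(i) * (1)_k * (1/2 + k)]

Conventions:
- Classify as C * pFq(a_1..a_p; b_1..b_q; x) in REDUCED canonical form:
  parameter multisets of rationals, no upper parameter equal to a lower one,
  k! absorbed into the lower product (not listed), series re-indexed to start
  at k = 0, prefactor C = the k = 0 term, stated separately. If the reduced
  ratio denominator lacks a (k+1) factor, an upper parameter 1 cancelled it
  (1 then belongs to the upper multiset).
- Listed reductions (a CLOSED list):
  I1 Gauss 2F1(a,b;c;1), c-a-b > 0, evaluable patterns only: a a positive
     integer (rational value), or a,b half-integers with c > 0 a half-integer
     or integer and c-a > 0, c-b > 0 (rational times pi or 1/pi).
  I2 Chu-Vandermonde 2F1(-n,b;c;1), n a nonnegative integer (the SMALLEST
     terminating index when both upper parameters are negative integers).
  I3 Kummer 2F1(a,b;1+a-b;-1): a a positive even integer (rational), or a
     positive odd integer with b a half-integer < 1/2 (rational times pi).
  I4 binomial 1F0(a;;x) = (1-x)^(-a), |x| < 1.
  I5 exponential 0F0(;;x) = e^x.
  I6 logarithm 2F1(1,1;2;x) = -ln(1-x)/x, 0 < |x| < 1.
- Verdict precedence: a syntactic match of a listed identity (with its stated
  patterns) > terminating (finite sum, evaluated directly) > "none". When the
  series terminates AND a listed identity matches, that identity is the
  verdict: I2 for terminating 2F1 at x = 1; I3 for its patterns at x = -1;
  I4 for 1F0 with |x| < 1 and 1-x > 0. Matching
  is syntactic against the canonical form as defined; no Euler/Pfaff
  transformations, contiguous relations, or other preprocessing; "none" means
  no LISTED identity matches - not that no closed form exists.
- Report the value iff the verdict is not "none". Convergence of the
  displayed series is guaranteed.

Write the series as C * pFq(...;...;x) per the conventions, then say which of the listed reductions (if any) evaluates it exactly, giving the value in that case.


The series (x = 1/5) is 1F0: upper {-1/3}, lower {-}, prefactor -1. Verdict (x = 1/5): binomial (I4) applies (the 1F0 binomial series: exponent 1/3, x = 1/5). Its exact value is (-1) * (4/5)^(1/3).

Key observation: with t_0 = -1, k + 1/2 divides numerator and denominator alike; prefactor -1 after cancelling.
Term ratio: r(k) = (1/5) * (k-1/3) / [(k+1)] - rational; roots negated = parameters, x = (1/5), C = -1.


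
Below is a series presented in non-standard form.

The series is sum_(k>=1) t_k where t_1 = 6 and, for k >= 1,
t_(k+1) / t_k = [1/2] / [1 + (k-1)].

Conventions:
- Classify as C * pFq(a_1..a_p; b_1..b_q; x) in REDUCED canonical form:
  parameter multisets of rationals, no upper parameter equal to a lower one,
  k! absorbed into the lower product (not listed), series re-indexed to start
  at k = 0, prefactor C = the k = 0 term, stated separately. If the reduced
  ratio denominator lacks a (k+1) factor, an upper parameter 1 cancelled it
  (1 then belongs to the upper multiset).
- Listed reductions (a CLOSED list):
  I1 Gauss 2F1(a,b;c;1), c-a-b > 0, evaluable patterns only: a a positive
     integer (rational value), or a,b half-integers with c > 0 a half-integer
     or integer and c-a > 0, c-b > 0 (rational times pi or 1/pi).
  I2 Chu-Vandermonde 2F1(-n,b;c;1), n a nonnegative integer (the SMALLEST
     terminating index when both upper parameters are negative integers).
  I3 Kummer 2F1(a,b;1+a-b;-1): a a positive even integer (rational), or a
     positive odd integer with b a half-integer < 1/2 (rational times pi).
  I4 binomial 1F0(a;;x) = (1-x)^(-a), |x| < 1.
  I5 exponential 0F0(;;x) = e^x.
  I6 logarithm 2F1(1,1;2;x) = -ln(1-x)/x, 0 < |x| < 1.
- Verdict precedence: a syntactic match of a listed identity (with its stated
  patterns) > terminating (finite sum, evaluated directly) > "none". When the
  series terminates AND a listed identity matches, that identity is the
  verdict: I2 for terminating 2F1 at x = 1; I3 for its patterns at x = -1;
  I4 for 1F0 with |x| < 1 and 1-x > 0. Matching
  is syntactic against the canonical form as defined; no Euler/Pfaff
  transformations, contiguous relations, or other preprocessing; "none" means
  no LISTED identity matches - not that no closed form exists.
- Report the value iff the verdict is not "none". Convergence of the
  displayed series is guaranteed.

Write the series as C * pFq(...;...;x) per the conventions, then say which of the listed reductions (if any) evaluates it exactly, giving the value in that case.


First insight: t_0 being 6, factor the ratio over Q (C = 6, x = 1/2): negated roots = parameters.
Term ratio: r(k) = (1/2) * 1 / [(k+1)] - poly over poly, x = (1/2) from leading terms; C = 6 at k = 0.

Canonical form: C = 6 times 0F0 with upper {-}, lower {-}, x = 1/2. Verdict: the I5 exponential reduction fires (the 0F0 exponential series at x = 1/2). Its exact value is 6 * e^(1/2).


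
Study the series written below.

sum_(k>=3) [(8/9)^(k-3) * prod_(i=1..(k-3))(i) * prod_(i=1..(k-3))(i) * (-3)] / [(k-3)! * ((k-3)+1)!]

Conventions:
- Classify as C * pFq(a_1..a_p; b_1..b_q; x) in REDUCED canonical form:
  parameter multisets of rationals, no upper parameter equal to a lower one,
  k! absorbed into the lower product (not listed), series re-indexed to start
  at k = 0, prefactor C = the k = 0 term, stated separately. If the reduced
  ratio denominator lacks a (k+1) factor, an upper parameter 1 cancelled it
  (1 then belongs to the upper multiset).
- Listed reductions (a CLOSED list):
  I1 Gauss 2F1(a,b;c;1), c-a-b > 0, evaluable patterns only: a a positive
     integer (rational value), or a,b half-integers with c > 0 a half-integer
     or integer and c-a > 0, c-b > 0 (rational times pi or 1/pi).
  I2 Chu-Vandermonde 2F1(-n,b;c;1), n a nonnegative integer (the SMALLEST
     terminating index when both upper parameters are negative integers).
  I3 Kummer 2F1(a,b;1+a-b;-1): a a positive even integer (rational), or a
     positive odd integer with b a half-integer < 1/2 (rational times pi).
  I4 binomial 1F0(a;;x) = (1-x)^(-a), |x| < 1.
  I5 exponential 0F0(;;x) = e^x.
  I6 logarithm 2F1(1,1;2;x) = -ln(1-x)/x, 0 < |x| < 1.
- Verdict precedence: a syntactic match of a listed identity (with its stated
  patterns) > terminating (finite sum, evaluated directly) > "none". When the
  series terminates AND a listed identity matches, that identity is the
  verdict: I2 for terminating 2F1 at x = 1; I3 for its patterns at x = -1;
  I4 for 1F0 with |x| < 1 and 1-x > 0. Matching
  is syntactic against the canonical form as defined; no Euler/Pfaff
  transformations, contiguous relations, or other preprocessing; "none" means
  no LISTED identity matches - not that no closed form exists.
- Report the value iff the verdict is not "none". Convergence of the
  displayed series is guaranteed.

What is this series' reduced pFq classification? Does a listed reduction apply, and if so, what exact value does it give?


With C = -3: the canonical form is 2F1(1, 1; 2; 8/9). Verdict: logarithm (I6) matches (the logarithm: parameters (1,1;2), x = 8/9). Sum: (27/8) * ln(1/9).

Key step: x = (8/9) and the denominator's factorial ratio (prefactor -3) is a lower Pochhammer.
Ratio: r(k) = (8/9) * (k+1) (k+1) / [(k+2) (k+1)] - rational in k, leading ratio (8/9); with t_0 = -3, classification follows.


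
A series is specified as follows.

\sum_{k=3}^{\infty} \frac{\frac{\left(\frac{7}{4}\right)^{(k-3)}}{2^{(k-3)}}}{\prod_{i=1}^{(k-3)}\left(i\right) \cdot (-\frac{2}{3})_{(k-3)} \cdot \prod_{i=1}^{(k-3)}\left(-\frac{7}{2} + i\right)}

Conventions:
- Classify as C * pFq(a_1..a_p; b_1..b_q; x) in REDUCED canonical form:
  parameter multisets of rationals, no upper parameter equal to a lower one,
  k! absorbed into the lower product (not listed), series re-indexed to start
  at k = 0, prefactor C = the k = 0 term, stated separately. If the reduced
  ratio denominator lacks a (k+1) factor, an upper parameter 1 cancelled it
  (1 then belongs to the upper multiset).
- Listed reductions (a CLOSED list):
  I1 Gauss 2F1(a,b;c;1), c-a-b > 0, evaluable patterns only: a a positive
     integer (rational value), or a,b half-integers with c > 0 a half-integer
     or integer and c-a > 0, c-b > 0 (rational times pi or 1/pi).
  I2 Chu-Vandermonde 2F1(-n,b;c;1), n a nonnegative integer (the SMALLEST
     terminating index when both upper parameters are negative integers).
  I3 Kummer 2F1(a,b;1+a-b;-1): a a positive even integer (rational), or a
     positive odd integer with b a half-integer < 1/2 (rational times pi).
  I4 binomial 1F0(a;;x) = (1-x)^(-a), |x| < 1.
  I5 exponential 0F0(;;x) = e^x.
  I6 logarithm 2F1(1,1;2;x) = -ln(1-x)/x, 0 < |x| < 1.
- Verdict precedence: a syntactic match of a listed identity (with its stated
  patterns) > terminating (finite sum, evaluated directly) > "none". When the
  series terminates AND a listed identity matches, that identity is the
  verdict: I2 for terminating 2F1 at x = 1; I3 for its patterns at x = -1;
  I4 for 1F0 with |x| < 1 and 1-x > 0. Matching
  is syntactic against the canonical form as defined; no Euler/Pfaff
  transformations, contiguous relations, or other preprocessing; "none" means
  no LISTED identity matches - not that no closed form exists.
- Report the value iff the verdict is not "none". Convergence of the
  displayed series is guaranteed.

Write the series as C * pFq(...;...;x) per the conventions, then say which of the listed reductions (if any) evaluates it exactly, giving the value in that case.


Classification (C = 1): 0F2 with upper {-}, lower {-\frac{5}{2}, -\frac{2}{3}}, argument x = \frac{7}{8}. Verdict: none. Every listed pattern misses the 0F2 form at \frac{7}{8}, upper {-}.

First insight: with t_0 = 1, the two k-th powers (prefactor 1) combine into one argument.
Step ratio: r(k) = \frac{7}{8} * 1 / [(k-\frac{5}{2}) (k-\frac{2}{3}) (k+1)] - rational in k, leading ratio \frac{7}{8}; with t_0 = 1, classification follows.


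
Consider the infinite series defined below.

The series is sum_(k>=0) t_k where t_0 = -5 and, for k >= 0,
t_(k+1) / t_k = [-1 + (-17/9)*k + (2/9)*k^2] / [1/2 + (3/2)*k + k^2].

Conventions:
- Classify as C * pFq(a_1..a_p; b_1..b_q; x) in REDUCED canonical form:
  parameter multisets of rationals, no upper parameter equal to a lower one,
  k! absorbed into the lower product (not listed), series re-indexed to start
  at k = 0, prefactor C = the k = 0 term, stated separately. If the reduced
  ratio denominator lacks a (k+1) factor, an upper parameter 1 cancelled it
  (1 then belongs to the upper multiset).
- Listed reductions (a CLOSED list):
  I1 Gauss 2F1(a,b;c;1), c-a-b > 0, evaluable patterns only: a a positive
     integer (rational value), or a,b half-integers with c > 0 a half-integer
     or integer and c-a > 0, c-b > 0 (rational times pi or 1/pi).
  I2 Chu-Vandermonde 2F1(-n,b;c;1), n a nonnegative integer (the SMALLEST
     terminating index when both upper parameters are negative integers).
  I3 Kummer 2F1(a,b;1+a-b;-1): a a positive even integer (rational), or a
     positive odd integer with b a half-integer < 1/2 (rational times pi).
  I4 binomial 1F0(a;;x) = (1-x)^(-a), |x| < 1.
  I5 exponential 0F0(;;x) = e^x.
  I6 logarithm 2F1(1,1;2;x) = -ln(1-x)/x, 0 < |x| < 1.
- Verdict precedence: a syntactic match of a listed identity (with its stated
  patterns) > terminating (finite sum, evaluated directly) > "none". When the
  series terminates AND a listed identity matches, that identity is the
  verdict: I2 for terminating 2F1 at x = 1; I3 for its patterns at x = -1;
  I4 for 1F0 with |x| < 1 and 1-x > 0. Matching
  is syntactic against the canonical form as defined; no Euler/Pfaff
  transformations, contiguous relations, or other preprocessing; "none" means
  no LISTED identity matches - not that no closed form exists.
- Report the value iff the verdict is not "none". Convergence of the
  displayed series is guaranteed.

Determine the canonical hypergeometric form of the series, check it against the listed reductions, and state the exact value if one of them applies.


Structural cue: t_0 being -5, the ratio is unreduced: k + 1/2 divides both sides (C = -5, x = 2/9).
Term ratio: r(k) = (2/9) * (k-9) / [(k+1)] - rational in k. x = (2/9); t_0 = -5; negate the roots.

x = 2/9 here; the reduced form reads 1F0, upper {-9}, lower {-}, C = -5. Verdict: the I4 binomial reduction fires (the 1F0 binomial series: exponent 9, x = 2/9). Its exact value is -201768035/387420489.


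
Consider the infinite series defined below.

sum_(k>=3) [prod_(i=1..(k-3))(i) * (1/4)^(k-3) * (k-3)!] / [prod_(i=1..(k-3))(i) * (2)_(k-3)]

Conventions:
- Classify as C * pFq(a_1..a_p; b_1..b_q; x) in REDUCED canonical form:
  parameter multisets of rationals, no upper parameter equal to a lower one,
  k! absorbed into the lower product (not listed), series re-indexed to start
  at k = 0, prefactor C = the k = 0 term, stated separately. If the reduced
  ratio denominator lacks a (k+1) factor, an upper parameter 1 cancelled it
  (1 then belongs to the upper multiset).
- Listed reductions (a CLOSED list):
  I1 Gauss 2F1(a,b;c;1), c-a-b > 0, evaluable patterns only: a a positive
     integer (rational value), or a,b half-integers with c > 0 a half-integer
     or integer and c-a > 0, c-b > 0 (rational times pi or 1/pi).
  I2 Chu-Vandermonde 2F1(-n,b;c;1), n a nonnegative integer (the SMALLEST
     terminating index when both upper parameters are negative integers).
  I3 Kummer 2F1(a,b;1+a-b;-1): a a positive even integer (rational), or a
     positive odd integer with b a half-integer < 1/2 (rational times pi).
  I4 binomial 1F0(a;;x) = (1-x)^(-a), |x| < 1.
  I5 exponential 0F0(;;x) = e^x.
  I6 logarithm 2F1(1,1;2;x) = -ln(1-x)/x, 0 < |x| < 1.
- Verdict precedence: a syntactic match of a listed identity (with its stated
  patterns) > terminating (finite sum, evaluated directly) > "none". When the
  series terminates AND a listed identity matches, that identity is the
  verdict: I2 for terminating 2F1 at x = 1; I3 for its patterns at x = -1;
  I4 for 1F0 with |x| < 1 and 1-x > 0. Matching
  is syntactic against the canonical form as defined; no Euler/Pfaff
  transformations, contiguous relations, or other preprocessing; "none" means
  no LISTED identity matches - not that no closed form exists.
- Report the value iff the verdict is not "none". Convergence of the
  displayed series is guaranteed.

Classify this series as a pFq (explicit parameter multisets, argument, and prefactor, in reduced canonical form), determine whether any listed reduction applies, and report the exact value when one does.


This is 1 * 2F1(1, 1; 2; 1/4) in reduced canonical form. Verdict: the logarithmic series (I6) applies (the logarithm: parameters (1,1;2), x = 1/4). Hence: (-4) * ln(3/4).

The tell: t_0 being 1, the product of the first k integers (prefactor 1) is k!.
Term ratio: r(k) = (1/4) * (k+1) (k+1) / [(k+2) (k+1)] - rational in k. x = (1/4); t_0 = 1; negate the roots.


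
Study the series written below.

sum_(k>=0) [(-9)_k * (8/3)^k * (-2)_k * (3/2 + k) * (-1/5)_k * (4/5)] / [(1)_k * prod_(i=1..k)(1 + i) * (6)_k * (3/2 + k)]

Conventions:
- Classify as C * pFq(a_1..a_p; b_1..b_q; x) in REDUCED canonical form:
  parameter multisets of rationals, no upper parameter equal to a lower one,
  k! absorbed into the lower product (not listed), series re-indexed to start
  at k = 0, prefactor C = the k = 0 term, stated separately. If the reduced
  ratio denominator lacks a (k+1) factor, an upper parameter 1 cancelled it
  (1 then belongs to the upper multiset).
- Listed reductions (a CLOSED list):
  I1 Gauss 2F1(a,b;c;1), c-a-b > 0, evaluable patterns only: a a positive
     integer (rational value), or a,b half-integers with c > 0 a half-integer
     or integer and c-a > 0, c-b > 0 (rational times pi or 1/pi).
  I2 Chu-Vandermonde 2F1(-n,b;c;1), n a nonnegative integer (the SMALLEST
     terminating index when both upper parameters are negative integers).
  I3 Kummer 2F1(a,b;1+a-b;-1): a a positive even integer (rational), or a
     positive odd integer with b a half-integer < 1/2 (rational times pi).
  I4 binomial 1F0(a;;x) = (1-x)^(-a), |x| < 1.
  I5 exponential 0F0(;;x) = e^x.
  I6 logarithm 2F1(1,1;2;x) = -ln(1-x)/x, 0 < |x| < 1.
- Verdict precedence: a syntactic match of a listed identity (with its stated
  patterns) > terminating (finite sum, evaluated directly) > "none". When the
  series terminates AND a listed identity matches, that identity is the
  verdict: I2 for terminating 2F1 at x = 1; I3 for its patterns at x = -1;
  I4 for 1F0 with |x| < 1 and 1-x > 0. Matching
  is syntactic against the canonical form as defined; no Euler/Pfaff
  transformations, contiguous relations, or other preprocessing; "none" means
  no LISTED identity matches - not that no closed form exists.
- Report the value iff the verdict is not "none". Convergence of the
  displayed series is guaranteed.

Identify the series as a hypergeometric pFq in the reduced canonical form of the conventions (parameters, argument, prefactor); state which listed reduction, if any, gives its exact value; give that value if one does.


Prefactor 4/5, argument 8/3: 3F2 with upper {-9, -2, -1/5} over lower {2, 6}. Verdict: terminating. With -2 upstairs the series is a 3-term polynomial sum; evaluated term by term. Sum: -788/7875.

First insight: t_0 being 4/5, the factor k + 3/2 cancels (top and bottom), leaving C = 4/5, x = 8/3.
Adjacent-term ratio: r(k) = (8/3) * (k-9) (k-2) (k-1/5) / [(k+2) (k+6) (k+1)] - poly over poly, x = (8/3) from leading terms; C = 4/5 at k = 0.


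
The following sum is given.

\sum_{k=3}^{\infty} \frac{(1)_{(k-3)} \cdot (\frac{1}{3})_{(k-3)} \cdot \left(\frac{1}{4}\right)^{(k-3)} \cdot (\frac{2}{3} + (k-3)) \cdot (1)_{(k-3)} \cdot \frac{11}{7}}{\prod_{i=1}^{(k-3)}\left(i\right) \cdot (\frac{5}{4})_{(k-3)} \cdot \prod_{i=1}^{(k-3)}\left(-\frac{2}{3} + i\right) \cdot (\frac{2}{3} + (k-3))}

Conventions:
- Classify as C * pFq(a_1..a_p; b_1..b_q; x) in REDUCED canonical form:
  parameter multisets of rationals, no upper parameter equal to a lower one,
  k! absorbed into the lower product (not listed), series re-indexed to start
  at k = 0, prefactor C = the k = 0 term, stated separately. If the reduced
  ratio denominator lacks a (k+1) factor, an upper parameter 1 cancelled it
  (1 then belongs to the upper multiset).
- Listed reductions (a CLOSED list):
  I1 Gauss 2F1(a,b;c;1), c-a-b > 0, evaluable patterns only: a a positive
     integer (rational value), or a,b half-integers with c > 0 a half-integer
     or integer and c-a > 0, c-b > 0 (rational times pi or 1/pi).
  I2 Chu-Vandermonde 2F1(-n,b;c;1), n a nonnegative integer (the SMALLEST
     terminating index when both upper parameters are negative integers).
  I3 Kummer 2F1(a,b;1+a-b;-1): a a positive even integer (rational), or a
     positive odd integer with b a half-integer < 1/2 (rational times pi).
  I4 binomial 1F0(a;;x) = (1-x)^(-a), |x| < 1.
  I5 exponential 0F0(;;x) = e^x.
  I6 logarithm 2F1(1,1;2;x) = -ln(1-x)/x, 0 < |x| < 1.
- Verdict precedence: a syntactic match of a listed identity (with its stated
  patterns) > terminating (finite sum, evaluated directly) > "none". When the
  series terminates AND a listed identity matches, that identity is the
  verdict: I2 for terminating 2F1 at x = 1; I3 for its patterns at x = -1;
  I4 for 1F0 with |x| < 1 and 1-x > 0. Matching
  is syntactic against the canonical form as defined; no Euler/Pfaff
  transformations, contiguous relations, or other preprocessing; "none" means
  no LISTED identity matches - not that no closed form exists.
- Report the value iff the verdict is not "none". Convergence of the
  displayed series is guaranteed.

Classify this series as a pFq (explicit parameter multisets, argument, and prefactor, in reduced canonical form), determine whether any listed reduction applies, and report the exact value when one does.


Structural cue: t_0 being \frac{11}{7}, the lower running product (C = 11/7, x = 1/4) is a rising factorial.
Step ratio: r(k) = \frac{1}{4} * (k+1) (k+1) / [(k+\frac{5}{4}) (k+1)] - rational; roots negated = parameters, x = \frac{1}{4}, C = \frac{11}{7}.

Prefactor \frac{11}{7}, argument \frac{1}{4}: 2F1 with upper {1, 1} over lower {\frac{5}{4}}. Verdict: none - at argument \frac{1}{4} the multisets {1, 1} ; {\frac{5}{4}} match no listed identity.


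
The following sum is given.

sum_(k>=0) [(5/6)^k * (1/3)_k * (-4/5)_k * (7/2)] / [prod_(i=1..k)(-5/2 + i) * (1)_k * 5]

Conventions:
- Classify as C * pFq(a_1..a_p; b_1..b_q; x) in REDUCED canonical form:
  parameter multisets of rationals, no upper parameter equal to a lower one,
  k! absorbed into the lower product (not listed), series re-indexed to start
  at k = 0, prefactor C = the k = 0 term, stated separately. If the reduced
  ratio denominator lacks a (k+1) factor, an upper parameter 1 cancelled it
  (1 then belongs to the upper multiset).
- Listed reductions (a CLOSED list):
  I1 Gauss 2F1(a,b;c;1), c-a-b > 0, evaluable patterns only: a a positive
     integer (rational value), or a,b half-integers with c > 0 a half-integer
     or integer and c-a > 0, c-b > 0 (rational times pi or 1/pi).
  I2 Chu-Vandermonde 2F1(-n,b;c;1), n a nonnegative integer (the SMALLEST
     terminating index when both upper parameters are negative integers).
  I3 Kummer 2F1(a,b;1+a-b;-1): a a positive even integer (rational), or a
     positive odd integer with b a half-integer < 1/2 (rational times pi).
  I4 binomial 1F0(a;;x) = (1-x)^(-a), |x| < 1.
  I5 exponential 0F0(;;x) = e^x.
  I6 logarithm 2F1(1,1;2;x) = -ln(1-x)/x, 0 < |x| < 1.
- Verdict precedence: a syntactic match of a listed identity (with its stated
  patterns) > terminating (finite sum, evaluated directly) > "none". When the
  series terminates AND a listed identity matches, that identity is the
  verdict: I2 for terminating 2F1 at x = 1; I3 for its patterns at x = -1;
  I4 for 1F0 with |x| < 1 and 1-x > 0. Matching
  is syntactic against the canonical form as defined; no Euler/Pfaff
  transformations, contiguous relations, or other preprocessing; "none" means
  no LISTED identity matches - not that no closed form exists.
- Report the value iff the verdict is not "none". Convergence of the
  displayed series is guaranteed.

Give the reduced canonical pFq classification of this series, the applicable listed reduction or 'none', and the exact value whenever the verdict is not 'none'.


The series (x = 5/6) is 2F1: upper {-4/5, 1/3}, lower {-3/2}, prefactor 7/10. Verdict: none (x = 5/6): each listed identity misses the multisets {-4/5, 1/3} ; {-3/2}.

First insight: with t_0 = 7/10, the constant factors (prefactor 7/10) combine into one prefactor.
Term ratio: r(k) = (5/6) * (k-4/5) (k+1/3) / [(k-3/2) (k+1)] ; factor over Q: parameters, x = (5/6), and C = 7/10.


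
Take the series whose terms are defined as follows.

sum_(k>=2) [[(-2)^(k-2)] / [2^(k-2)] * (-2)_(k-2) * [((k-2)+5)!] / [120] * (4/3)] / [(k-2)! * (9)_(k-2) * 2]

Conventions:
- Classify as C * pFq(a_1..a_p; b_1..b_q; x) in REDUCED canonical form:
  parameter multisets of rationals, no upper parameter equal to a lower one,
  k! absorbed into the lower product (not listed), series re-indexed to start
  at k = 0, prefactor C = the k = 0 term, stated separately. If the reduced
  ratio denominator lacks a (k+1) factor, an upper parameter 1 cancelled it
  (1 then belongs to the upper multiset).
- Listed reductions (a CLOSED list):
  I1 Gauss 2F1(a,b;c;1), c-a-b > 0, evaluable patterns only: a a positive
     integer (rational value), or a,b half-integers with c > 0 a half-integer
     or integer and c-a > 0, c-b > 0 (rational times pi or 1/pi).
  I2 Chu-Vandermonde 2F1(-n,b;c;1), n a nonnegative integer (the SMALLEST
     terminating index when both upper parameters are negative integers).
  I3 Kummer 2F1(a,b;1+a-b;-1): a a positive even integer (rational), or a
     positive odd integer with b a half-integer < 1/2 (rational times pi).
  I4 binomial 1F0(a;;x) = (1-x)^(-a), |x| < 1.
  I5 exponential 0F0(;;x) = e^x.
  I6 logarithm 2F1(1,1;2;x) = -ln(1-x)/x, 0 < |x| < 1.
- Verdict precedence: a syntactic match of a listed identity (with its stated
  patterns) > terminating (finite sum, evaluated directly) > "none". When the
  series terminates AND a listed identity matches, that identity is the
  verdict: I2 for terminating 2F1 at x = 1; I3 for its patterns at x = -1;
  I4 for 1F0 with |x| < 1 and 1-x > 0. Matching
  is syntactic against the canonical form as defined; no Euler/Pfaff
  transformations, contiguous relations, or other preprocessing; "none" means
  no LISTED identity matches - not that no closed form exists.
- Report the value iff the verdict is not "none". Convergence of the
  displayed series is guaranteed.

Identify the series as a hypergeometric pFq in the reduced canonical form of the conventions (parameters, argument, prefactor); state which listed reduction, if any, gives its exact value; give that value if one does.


Prefactor 2/3, argument -1: 2F1 with upper {-2, 6} over lower {9}. Verdict: Kummer's theorem (I3) applies (x = -1; c = 9 equals 1+a-b for upper {-2, 6}: listed pattern). Sum: 28/15.

Key observation: t_0 = 2/3 here, and the factorial ratio (C = 2/3) (k+a-1)!/(a-1)! is a rising factorial (a)_k.
Step ratio: r(k) = (-1) * (k-2) (k+6) / [(k+9) (k+1)] - rational in k, leading ratio (-1); with t_0 = 2/3, classification follows.


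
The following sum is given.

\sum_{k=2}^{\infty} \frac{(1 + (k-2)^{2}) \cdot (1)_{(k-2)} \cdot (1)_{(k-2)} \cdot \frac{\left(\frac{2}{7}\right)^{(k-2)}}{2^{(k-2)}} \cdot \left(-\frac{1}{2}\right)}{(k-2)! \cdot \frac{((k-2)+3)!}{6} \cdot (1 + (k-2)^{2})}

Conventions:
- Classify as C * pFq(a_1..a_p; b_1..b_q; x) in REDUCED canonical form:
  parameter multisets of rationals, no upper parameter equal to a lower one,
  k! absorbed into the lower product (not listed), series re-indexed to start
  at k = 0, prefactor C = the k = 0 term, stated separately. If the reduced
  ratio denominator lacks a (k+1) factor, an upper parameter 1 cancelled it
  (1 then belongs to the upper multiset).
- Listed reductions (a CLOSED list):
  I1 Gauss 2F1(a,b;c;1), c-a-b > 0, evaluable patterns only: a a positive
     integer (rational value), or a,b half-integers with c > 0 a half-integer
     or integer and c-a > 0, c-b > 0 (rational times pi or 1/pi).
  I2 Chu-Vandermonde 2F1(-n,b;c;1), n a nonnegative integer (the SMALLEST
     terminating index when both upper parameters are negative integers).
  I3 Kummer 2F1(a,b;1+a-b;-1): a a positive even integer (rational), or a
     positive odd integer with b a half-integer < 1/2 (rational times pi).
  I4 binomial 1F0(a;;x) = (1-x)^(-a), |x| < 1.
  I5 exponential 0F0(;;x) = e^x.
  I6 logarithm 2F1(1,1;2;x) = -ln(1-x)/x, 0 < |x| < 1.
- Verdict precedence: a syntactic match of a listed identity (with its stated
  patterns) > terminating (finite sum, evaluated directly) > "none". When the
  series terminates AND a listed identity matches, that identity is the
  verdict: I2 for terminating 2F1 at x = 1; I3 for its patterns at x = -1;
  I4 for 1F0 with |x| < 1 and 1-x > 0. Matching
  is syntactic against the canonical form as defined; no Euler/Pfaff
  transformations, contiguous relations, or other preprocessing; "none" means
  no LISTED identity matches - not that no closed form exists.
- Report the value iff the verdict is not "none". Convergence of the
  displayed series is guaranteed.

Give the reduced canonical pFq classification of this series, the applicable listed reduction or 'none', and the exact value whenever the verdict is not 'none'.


This is -\frac{1}{2} * 2F1(1, 1; 4; \frac{1}{7}) in reduced canonical form. Verdict: none - this 2F1 at x = \frac{1}{7} matches no listed pattern, and upper {1, 1} holds no stopper.

Structural cue: t_0 being -\frac{1}{2}, the denominator's factorial ratio (C = -1/2) is a lower Pochhammer.
Adjacent-term ratio: r(k) = \frac{1}{7} * (k+1) (k+1) / [(k+4) (k+1)] ; factor over Q: parameters, x = \frac{1}{7}, and C = -\frac{1}{2}.
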